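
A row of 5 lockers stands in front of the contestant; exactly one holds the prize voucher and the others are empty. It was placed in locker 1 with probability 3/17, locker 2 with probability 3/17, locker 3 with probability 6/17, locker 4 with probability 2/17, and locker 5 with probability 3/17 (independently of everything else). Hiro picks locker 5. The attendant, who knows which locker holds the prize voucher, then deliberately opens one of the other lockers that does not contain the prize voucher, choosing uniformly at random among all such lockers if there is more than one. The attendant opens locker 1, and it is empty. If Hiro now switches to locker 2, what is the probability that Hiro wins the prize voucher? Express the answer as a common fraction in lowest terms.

12/53

Apply Bayes' rule, conditioning on where the prize voucher actually is.
If it is in locker 1 (prior 3/17): the attendant opened locker 1, so this case is ruled out; weight (3/17)·0 = 0.
If it is in locker 2 (prior 3/17): the attendant has 3 equally likely choices, so probability 1/3; weight (3/17)·(1/3) = 1/17.
If it is in locker 3 (prior 6/17): the attendant has 3 equally likely choices, so probability 1/3; weight (6/17)·(1/3) = 2/17.
If it is in locker 4 (prior 2/17): the attendant has 3 equally likely choices, so probability 1/3; weight (2/17)·(1/3) = 2/51.
If it is in locker 5 (prior 3/17): the attendant has 4 equally likely choices, so probability 1/4; weight (3/17)·(1/4) = 3/68.
The weights sum to 53/204.
So P(the prize voucher in locker 2 | the attendant opened locker 1) = (1/17) / (53/204) = 12/53.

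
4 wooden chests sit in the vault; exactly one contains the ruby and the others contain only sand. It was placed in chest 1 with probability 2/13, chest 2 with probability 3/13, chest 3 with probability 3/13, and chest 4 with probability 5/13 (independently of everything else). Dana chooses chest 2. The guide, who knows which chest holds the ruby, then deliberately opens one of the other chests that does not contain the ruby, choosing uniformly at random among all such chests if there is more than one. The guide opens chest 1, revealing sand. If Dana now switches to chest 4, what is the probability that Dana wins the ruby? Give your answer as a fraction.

1/2

Apply Bayes' rule, conditioning on where the ruby actually is.
If it is in chest 1 (prior 2/13): the guide opened chest 1, so this case is ruled out; weight (2/13)·0 = 0.
If it is in chest 2 (prior 3/13): the guide has 3 equally likely choices, so probability 1/3; weight (3/13)·(1/3) = 1/13.
If it is in chest 3 (prior 3/13): the guide has 2 equally likely choices, so probability 1/2; weight (3/13)·(1/2) = 3/26.
If it is in chest 4 (prior 5/13): the guide has 2 equally likely choices, so probability 1/2; weight (5/13)·(1/2) = 5/26.
The weights sum to 5/13.
So P(the ruby in chest 4 | the guide opened chest 1) = (5/26) / (5/13) = 1/2.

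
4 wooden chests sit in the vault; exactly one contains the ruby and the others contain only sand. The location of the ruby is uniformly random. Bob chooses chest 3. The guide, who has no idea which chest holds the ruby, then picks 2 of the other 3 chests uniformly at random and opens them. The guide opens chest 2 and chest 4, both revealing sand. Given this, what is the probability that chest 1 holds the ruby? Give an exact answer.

Condition on the true location of the ruby.
If it is in either of chests 1 and 3 (prior 1/4 each): the guide picks exactly this set with probability 1/3 regardless, and none is the prize; weight (1/4)·(1/3) = 1/12 each.
If it is in either of chests 2 and 4 (prior 1/4 each): that chest was opened and seen not to hold the prize — ruled out; weight (1/4)·0 = 0 each.
The weights sum to 1/6.
So P(the ruby in chest 1 | the guide opened chest 2 and chest 4) = (1/12) / (1/6) = 1/2.

1/2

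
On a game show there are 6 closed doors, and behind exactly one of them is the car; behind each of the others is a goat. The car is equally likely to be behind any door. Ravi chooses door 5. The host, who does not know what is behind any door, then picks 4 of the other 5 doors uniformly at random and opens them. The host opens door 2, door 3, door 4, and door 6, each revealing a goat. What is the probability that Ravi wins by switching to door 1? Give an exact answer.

1/2

Condition on the true location of the car.
If it is behind either of doors 1 and 5 (prior 1/6 each): the host picks exactly this set with probability 1/5 regardless, and none is the prize; weight (1/6)·(1/5) = 1/30 each.
If it is behind any of doors 2, 3, 4, and 6 (prior 1/6 each): that door was opened and seen not to hold the prize — ruled out; weight (1/6)·0 = 0 each.
The weights sum to 1/15.
So P(the car behind door 1 | the host opened door 2, door 3, door 4, and door 6) = (1/30) / (1/15) = 1/2.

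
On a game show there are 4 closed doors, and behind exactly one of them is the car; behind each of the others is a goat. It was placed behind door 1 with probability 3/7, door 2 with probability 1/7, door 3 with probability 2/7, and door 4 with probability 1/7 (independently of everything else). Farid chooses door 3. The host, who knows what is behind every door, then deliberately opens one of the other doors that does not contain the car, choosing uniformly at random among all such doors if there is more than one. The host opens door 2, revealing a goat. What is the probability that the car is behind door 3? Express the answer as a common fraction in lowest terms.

1/4

Apply Bayes' rule, conditioning on where the car actually is.
If it is behind door 1 (prior 3/7): the host has 2 equally likely choices, so probability 1/2; weight (3/7)·(1/2) = 3/14.
If it is behind door 2 (prior 1/7): the host opened door 2, so this case is ruled out; weight (1/7)·0 = 0.
If it is behind door 3 (prior 2/7): the host has 3 equally likely choices, so probability 1/3; weight (2/7)·(1/3) = 2/21.
If it is behind door 4 (prior 1/7): the host has 2 equally likely choices, so probability 1/2; weight (1/7)·(1/2) = 1/14.
The weights sum to 8/21.
So P(the car behind door 3 | the host opened door 2) = (2/21) / (8/21) = 1/4.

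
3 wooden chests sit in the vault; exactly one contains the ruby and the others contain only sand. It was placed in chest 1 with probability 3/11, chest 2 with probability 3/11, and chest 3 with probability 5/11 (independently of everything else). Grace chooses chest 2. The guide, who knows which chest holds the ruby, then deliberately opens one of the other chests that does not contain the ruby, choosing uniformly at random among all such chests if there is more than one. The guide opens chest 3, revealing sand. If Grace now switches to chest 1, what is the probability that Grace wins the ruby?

2/3

Apply Bayes' rule, conditioning on where the ruby actually is.
If it is in chest 1 (prior 3/11): the guide has no choice, probability 1; weight (3/11)·1 = 3/11.
If it is in chest 2 (prior 3/11): the guide has 2 equally likely choices, so probability 1/2; weight (3/11)·(1/2) = 3/22.
If it is in chest 3 (prior 5/11): the guide opened chest 3, so this case is ruled out; weight (5/11)·0 = 0.
The weights sum to 9/22.
So P(the ruby in chest 1 | the guide opened chest 3) = (3/11) / (9/22) = 2/3.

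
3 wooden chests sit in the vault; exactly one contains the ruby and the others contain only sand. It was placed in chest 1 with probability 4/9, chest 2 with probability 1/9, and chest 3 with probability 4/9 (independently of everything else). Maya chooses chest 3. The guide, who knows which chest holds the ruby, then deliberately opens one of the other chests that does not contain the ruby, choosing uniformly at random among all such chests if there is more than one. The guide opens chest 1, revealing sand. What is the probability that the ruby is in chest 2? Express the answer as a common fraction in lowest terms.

1/3

Apply Bayes' rule, conditioning on where the ruby actually is.
If it is in chest 1 (prior 4/9): the guide opened chest 1, so this case is ruled out; weight (4/9)·0 = 0.
If it is in chest 2 (prior 1/9): the guide has no choice, probability 1; weight (1/9)·1 = 1/9.
If it is in chest 3 (prior 4/9): the guide has 2 equally likely choices, so probability 1/2; weight (4/9)·(1/2) = 2/9.
The weights sum to 1/3.
So P(the ruby in chest 2 | the guide opened chest 1) = (1/9) / (1/3) = 1/3.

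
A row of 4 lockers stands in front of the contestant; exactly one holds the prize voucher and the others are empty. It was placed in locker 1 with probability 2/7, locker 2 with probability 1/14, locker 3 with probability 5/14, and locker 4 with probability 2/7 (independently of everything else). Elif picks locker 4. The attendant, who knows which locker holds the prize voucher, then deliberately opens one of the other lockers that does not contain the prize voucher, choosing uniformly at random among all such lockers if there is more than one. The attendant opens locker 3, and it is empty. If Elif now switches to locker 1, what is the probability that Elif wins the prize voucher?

12/23

Condition on the true location of the prize voucher.
If it is in locker 1 (prior 2/7): the attendant has 2 equally likely choices, so probability 1/2; weight (2/7)·(1/2) = 1/7.
If it is in locker 2 (prior 1/14): the attendant has 2 equally likely choices, so probability 1/2; weight (1/14)·(1/2) = 1/28.
If it is in locker 3 (prior 5/14): the attendant opened locker 3, so this case is ruled out; weight (5/14)·0 = 0.
If it is in locker 4 (prior 2/7): the attendant has 3 equally likely choices, so probability 1/3; weight (2/7)·(1/3) = 2/21.
The weights sum to 23/84.
So P(the prize voucher in locker 1 | the attendant opened locker 3) = (1/7) / (23/84) = 12/23.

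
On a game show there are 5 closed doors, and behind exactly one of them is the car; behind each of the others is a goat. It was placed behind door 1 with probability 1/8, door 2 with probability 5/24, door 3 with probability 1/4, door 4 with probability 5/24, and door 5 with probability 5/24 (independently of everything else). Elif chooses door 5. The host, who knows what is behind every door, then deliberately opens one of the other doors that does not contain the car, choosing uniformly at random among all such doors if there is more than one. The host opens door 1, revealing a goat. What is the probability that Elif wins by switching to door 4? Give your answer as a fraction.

20/79

Condition on the true location of the car.
If it is behind door 1 (prior 1/8): the host opened door 1, so this case is ruled out; weight (1/8)·0 = 0.
If it is behind either of doors 2 and 4 (prior 5/24 each): the host has 3 equally likely choices, so probability 1/3; weight (5/24)·(1/3) = 5/72 each.
If it is behind door 3 (prior 1/4): the host has 3 equally likely choices, so probability 1/3; weight (1/4)·(1/3) = 1/12.
If it is behind door 5 (prior 5/24): the host has 4 equally likely choices, so probability 1/4; weight (5/24)·(1/4) = 5/96.
The weights sum to 79/288.
So P(the car behind door 4 | the host opened door 1) = (5/72) / (79/288) = 20/79.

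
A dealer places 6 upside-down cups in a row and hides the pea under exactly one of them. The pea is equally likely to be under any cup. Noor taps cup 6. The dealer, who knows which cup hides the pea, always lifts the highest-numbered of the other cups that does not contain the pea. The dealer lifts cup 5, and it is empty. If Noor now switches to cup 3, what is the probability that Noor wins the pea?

1/5

Consider each possible location of the pea in turn.
If it is under any of cups 1, 2, 3, 4, and 6 (prior 1/6 each): cup 5 is the highest-numbered option available, probability 1; weight (1/6)·1 = 1/6 each.
If it is under cup 5 (prior 1/6): the dealer opened cup 5, so this case is ruled out; weight (1/6)·0 = 0.
The weights sum to 5/6.
So P(the pea under cup 3 | the dealer opened cup 5) = (1/6) / (5/6) = 1/5.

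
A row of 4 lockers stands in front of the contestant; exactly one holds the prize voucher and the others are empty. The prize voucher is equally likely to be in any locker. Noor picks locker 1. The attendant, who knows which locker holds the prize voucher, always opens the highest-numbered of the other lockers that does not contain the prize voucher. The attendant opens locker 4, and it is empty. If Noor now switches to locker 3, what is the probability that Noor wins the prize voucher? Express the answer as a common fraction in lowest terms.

1/3

Apply Bayes' rule, conditioning on where the prize voucher actually is.
If it is in any of lockers 1, 2, and 3 (prior 1/4 each): locker 4 is the highest-numbered option available, probability 1; weight (1/4)·1 = 1/4 each.
If it is in locker 4 (prior 1/4): the attendant opened locker 4, so this case is ruled out; weight (1/4)·0 = 0.
The weights sum to 3/4.
So P(the prize voucher in locker 3 | the attendant opened locker 4) = (1/4) / (3/4) = 1/3.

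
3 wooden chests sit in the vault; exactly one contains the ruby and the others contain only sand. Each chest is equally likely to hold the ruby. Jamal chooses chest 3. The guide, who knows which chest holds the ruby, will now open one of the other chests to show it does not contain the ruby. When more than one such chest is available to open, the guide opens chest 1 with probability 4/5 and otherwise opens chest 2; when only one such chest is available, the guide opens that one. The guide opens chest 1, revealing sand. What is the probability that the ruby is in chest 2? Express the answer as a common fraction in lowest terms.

5/9

Condition on the true location of the ruby.
If it is in chest 1 (prior 1/3): the guide opened chest 1, so this case is ruled out; weight (1/3)·0 = 0.
If it is in chest 2 (prior 1/3): only chest 1 is available, probability 1; weight (1/3)·1 = 1/3.
If it is in chest 3 (prior 1/3): chest 1 is available, opened with probability 4/5; weight (1/3)·(4/5) = 4/15.
The weights sum to 3/5.
So P(the ruby in chest 2 | the guide opened chest 1) = (1/3) / (3/5) = 5/9.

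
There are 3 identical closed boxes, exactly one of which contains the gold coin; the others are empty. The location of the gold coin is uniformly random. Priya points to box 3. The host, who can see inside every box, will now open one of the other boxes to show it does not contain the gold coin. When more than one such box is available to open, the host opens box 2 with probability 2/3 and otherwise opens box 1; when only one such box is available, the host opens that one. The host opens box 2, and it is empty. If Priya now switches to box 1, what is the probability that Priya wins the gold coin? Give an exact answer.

3/5

Apply Bayes' rule, conditioning on where the gold coin actually is.
If it is in box 1 (prior 1/3): only box 2 is available, probability 1; weight (1/3)·1 = 1/3.
If it is in box 2 (prior 1/3): the host opened box 2, so this case is ruled out; weight (1/3)·0 = 0.
If it is in box 3 (prior 1/3): box 2 is available, opened with probability 2/3; weight (1/3)·(2/3) = 2/9.
The weights sum to 5/9.
So P(the gold coin in box 1 | the host opened box 2) = (1/3) / (5/9) = 3/5.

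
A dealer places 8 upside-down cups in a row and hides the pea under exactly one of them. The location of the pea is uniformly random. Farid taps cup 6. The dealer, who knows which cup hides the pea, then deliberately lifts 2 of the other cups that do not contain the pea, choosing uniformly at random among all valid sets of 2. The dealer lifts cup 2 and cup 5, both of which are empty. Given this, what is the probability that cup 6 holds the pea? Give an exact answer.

Condition on the true location of the pea.
If it is under any of cups 1, 3, 4, 7, and 8 (prior 1/8 each): the dealer has 15 equally likely choices, so probability 1/15; weight (1/8)·(1/15) = 1/120 each.
If it is under either of cups 2 and 5 (prior 1/8 each): that cup was opened and seen not to hold the prize — ruled out; weight (1/8)·0 = 0 each.
If it is under cup 6 (prior 1/8): the dealer has 21 equally likely choices, so probability 1/21; weight (1/8)·(1/21) = 1/168.
The weights sum to 1/21.
So P(the pea under cup 6 | the dealer opened cup 2 and cup 5) = (1/168) / (1/21) = 1/8.

1/8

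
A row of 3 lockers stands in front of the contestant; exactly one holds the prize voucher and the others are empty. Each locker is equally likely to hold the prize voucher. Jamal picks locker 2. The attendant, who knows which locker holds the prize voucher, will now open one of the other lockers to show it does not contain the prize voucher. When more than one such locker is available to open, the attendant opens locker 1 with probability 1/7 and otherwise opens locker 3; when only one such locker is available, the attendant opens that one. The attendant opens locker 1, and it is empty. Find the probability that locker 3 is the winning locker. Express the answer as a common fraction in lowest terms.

Consider each possible location of the prize voucher in turn.
If it is in locker 1 (prior 1/3): the attendant opened locker 1, so this case is ruled out; weight (1/3)·0 = 0.
If it is in locker 2 (prior 1/3): locker 1 is available, opened with probability 1/7; weight (1/3)·(1/7) = 1/21.
If it is in locker 3 (prior 1/3): only locker 1 is available, probability 1; weight (1/3)·1 = 1/3.
The weights sum to 8/21.
So P(the prize voucher in locker 3 | the attendant opened locker 1) = (1/3) / (8/21) = 7/8.

7/8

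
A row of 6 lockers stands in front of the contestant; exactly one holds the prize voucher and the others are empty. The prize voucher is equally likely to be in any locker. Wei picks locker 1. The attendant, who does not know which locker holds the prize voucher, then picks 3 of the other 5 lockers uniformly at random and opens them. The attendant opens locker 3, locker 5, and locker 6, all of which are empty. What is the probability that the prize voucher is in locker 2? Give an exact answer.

1/3

Because the attendant chose which lockers to open without knowing where the prize voucher is, the choice is independent of the prize location. Learning that none of the 3 opened lockers holds the prize voucher simply rules out those 3 locations and leaves the remaining 3 lockers still equally likely by symmetry.
So P(the prize voucher in locker 2) = 1/3.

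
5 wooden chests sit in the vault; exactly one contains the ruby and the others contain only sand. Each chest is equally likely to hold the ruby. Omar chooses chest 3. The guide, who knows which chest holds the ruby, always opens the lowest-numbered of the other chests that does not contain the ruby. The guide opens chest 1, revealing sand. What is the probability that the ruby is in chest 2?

1/4

Apply Bayes' rule, conditioning on where the ruby actually is.
If it is in chest 1 (prior 1/5): the guide opened chest 1, so this case is ruled out; weight (1/5)·0 = 0.
If it is in any of chests 2, 3, 4, and 5 (prior 1/5 each): chest 1 is the lowest-numbered option available, probability 1; weight (1/5)·1 = 1/5 each.
The weights sum to 4/5.
So P(the ruby in chest 2 | the guide opened chest 1) = (1/5) / (4/5) = 1/4.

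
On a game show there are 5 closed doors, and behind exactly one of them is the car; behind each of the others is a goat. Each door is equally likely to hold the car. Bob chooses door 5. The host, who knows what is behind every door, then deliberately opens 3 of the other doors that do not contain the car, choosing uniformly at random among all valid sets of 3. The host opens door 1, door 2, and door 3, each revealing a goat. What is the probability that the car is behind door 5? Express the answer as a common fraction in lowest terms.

1/5

Consider each possible location of the car in turn.
If it is behind any of doors 1, 2, and 3 (prior 1/5 each): that door was opened and seen not to hold the prize — ruled out; weight (1/5)·0 = 0 each.
If it is behind door 4 (prior 1/5): the host has no choice, probability 1; weight (1/5)·1 = 1/5.
If it is behind door 5 (prior 1/5): the host has 4 equally likely choices, so probability 1/4; weight (1/5)·(1/4) = 1/20.
The weights sum to 1/4.
So P(the car behind door 5 | the host opened door 1, door 2, and door 3) = (1/20) / (1/4) = 1/5.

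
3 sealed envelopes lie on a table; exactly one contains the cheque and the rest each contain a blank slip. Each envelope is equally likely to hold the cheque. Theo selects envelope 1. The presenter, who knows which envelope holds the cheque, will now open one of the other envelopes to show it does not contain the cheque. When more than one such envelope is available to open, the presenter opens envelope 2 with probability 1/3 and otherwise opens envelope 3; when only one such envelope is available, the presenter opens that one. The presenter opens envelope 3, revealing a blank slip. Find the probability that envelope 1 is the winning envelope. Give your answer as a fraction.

Condition on the true location of the cheque.
If it is in envelope 1 (prior 1/3): envelope 2 is available but not opened, probability 2/3; weight (1/3)·(2/3) = 2/9.
If it is in envelope 2 (prior 1/3): only envelope 3 is available, probability 1; weight (1/3)·1 = 1/3.
If it is in envelope 3 (prior 1/3): the presenter opened envelope 3, so this case is ruled out; weight (1/3)·0 = 0.
The weights sum to 5/9.
So P(the cheque in envelope 1 | the presenter opened envelope 3) = (2/9) / (5/9) = 2/5.

2/5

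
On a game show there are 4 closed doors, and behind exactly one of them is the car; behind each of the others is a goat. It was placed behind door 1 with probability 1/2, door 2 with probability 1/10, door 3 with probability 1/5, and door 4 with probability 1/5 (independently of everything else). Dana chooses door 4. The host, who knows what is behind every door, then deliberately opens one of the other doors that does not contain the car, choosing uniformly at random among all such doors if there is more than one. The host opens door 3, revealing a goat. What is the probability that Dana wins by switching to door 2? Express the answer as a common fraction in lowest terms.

Condition on the true location of the car.
If it is behind door 1 (prior 1/2): the host has 2 equally likely choices, so probability 1/2; weight (1/2)·(1/2) = 1/4.
If it is behind door 2 (prior 1/10): the host has 2 equally likely choices, so probability 1/2; weight (1/10)·(1/2) = 1/20.
If it is behind door 3 (prior 1/5): the host opened door 3, so this case is ruled out; weight (1/5)·0 = 0.
If it is behind door 4 (prior 1/5): the host has 3 equally likely choices, so probability 1/3; weight (1/5)·(1/3) = 1/15.
The weights sum to 11/30.
So P(the car behind door 2 | the host opened door 3) = (1/20) / (11/30) = 3/22.

3/22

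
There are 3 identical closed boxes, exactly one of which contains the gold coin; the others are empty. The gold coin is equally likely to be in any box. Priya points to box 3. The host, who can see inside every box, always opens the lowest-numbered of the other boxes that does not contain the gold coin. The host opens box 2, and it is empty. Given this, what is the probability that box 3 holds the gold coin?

Condition on the true location of the gold coin.
If it is in box 1 (prior 1/3): box 2 is the lowest-numbered option available, probability 1; weight (1/3)·1 = 1/3.
If it is in box 2 (prior 1/3): the host opened box 2, so this case is ruled out; weight (1/3)·0 = 0.
If it is in box 3 (prior 1/3): the host would have opened box 1 instead, probability 0; weight (1/3)·0 = 0.
The weights sum to 1/3.
So P(the gold coin in box 3 | the host opened box 2) = 0 / (1/3) = 0.

0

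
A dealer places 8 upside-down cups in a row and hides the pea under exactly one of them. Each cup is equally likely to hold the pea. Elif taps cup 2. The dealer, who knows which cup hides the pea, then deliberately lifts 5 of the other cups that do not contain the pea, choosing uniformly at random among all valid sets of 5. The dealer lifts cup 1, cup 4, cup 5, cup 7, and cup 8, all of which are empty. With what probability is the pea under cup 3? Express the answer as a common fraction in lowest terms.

7/16

Apply Bayes' rule, conditioning on where the pea actually is.
If it is under any of cups 1, 4, 5, 7, and 8 (prior 1/8 each): that cup was opened and seen not to hold the prize — ruled out; weight (1/8)·0 = 0 each.
If it is under cup 2 (prior 1/8): the dealer has 21 equally likely choices, so probability 1/21; weight (1/8)·(1/21) = 1/168.
If it is under either of cups 3 and 6 (prior 1/8 each): the dealer has 6 equally likely choices, so probability 1/6; weight (1/8)·(1/6) = 1/48 each.
The weights sum to 1/21.
So P(the pea under cup 3 | the dealer opened cup 1, cup 4, cup 5, cup 7, and cup 8) = (1/48) / (1/21) = 7/16.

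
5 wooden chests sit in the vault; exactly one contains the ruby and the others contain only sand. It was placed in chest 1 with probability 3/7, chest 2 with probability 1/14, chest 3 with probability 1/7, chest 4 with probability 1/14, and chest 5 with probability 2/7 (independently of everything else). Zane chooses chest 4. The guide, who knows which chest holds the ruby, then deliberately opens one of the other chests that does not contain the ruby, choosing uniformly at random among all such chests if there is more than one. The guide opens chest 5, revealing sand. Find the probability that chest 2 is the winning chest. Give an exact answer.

4/39

Consider each possible location of the ruby in turn.
If it is in chest 1 (prior 3/7): the guide has 3 equally likely choices, so probability 1/3; weight (3/7)·(1/3) = 1/7.
If it is in chest 2 (prior 1/14): the guide has 3 equally likely choices, so probability 1/3; weight (1/14)·(1/3) = 1/42.
If it is in chest 3 (prior 1/7): the guide has 3 equally likely choices, so probability 1/3; weight (1/7)·(1/3) = 1/21.
If it is in chest 4 (prior 1/14): the guide has 4 equally likely choices, so probability 1/4; weight (1/14)·(1/4) = 1/56.
If it is in chest 5 (prior 2/7): the guide opened chest 5, so this case is ruled out; weight (2/7)·0 = 0.
The weights sum to 13/56.
So P(the ruby in chest 2 | the guide opened chest 5) = (1/42) / (13/56) = 4/39.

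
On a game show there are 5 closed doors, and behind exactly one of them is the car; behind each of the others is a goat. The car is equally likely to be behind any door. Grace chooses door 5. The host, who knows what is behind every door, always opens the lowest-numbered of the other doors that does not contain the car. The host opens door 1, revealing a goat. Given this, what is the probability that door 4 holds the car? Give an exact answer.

Consider each possible location of the car in turn.
If it is behind door 1 (prior 1/5): the host opened door 1, so this case is ruled out; weight (1/5)·0 = 0.
If it is behind any of doors 2, 3, 4, and 5 (prior 1/5 each): door 1 is the lowest-numbered option available, probability 1; weight (1/5)·1 = 1/5 each.
The weights sum to 4/5.
So P(the car behind door 4 | the host opened door 1) = (1/5) / (4/5) = 1/4.

1/4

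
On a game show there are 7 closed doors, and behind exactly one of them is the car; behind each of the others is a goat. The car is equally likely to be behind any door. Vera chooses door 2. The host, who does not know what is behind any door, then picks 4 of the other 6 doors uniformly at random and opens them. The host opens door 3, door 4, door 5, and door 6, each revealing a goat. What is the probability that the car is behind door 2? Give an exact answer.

Consider each possible location of the car in turn.
If it is behind any of doors 1, 2, and 7 (prior 1/7 each): the host picks exactly this set with probability 1/15 regardless, and none is the prize; weight (1/7)·(1/15) = 1/105 each.
If it is behind any of doors 3, 4, 5, and 6 (prior 1/7 each): that door was opened and seen not to hold the prize — ruled out; weight (1/7)·0 = 0 each.
The weights sum to 1/35.
So P(the car behind door 2 | the host opened door 3, door 4, door 5, and door 6) = (1/105) / (1/35) = 1/3.

1/3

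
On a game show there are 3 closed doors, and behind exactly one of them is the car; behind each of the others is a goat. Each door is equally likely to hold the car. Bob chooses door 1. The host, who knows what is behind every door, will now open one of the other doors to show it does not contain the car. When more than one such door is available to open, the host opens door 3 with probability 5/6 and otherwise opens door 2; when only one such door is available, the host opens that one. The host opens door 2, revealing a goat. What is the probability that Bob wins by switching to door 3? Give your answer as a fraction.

Apply Bayes' rule, conditioning on where the car actually is.
If it is behind door 1 (prior 1/3): door 3 is available but not opened, probability 1/6; weight (1/3)·(1/6) = 1/18.
If it is behind door 2 (prior 1/3): the host opened door 2, so this case is ruled out; weight (1/3)·0 = 0.
If it is behind door 3 (prior 1/3): only door 2 is available, probability 1; weight (1/3)·1 = 1/3.
The weights sum to 7/18.
So P(the car behind door 3 | the host opened door 2) = (1/3) / (7/18) = 6/7.

6/7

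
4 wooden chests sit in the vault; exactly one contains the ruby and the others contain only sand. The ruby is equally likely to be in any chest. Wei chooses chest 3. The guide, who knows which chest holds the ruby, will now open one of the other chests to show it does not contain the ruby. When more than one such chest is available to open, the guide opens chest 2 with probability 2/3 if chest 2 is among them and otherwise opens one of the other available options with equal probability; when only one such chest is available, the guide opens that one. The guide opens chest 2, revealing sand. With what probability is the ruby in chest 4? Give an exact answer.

Apply Bayes' rule, conditioning on where the ruby actually is.
If it is in any of chests 1, 3, and 4 (prior 1/4 each): chest 2 is available, opened with probability 2/3; weight (1/4)·(2/3) = 1/6 each.
If it is in chest 2 (prior 1/4): the guide opened chest 2, so this case is ruled out; weight (1/4)·0 = 0.
The weights sum to 1/2.
So P(the ruby in chest 4 | the guide opened chest 2) = (1/6) / (1/2) = 1/3.

1/3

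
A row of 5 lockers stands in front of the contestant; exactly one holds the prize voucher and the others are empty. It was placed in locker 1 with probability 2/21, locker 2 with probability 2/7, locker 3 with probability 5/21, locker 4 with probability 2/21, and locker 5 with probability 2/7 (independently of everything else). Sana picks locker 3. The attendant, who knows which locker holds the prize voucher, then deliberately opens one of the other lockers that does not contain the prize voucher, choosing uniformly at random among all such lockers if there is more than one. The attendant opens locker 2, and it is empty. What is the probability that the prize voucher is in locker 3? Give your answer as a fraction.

Apply Bayes' rule, conditioning on where the prize voucher actually is.
If it is in either of lockers 1 and 4 (prior 2/21 each): the attendant has 3 equally likely choices, so probability 1/3; weight (2/21)·(1/3) = 2/63 each.
If it is in locker 2 (prior 2/7): the attendant opened locker 2, so this case is ruled out; weight (2/7)·0 = 0.
If it is in locker 3 (prior 5/21): the attendant has 4 equally likely choices, so probability 1/4; weight (5/21)·(1/4) = 5/84.
If it is in locker 5 (prior 2/7): the attendant has 3 equally likely choices, so probability 1/3; weight (2/7)·(1/3) = 2/21.
The weights sum to 55/252.
So P(the prize voucher in locker 3 | the attendant opened locker 2) = (5/84) / (55/252) = 3/11.

3/11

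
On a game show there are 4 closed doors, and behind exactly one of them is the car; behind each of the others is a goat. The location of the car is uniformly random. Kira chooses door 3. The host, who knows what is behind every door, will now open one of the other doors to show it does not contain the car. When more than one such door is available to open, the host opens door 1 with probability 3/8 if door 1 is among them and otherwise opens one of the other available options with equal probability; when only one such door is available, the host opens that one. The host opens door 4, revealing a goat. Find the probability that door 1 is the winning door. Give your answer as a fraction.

Consider each possible location of the car in turn.
If it is behind door 1 (prior 1/4): door 1 holds the prize so is unavailable; the host chooses uniformly among the 2 others, probability 1/2; weight (1/4)·(1/2) = 1/8.
If it is behind door 2 (prior 1/4): door 1 is available but not opened, probability 5/8; weight (1/4)·(5/8) = 5/32.
If it is behind door 3 (prior 1/4): door 1 is available but not opened; door 4 gets probability (1 − 3/8)/2 = 5/16; weight (1/4)·(5/16) = 5/64.
If it is behind door 4 (prior 1/4): the host opened door 4, so this case is ruled out; weight (1/4)·0 = 0.
The weights sum to 23/64.
So P(the car behind door 1 | the host opened door 4) = (1/8) / (23/64) = 8/23.

8/23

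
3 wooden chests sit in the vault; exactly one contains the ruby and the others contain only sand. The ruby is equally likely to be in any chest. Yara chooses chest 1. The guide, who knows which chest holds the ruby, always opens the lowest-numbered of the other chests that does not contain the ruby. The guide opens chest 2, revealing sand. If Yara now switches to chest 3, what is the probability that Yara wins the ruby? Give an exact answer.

Apply Bayes' rule, conditioning on where the ruby actually is.
If it is in either of chests 1 and 3 (prior 1/3 each): chest 2 is the lowest-numbered option available, probability 1; weight (1/3)·1 = 1/3 each.
If it is in chest 2 (prior 1/3): the guide opened chest 2, so this case is ruled out; weight (1/3)·0 = 0.
The weights sum to 2/3.
So P(the ruby in chest 3 | the guide opened chest 2) = (1/3) / (2/3) = 1/2.

1/2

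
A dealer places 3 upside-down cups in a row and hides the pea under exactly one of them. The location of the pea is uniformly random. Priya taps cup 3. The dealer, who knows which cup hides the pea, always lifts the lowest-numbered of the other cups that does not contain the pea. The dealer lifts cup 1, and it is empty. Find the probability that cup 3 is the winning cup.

1/2

Consider each possible location of the pea in turn.
If it is under cup 1 (prior 1/3): the dealer opened cup 1, so this case is ruled out; weight (1/3)·0 = 0.
If it is under either of cups 2 and 3 (prior 1/3 each): cup 1 is the lowest-numbered option available, probability 1; weight (1/3)·1 = 1/3 each.
The weights sum to 2/3.
So P(the pea under cup 3 | the dealer opened cup 1) = (1/3) / (2/3) = 1/2.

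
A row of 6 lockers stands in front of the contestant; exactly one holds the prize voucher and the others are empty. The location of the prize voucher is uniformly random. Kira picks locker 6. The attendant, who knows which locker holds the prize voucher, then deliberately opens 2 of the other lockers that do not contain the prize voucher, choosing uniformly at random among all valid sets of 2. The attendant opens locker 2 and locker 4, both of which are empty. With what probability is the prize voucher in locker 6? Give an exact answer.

Condition on the true location of the prize voucher.
If it is in any of lockers 1, 3, and 5 (prior 1/6 each): the attendant has 6 equally likely choices, so probability 1/6; weight (1/6)·(1/6) = 1/36 each.
If it is in either of lockers 2 and 4 (prior 1/6 each): that locker was opened and seen not to hold the prize — ruled out; weight (1/6)·0 = 0 each.
If it is in locker 6 (prior 1/6): the attendant has 10 equally likely choices, so probability 1/10; weight (1/6)·(1/10) = 1/60.
The weights sum to 1/10.
So P(the prize voucher in locker 6 | the attendant opened locker 2 and locker 4) = (1/60) / (1/10) = 1/6.

1/6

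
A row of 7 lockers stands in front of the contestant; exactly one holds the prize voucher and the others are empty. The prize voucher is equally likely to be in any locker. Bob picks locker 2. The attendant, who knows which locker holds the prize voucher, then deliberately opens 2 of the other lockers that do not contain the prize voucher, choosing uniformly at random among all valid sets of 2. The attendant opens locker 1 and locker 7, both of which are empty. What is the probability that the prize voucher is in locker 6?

Condition on the true location of the prize voucher.
If it is in either of lockers 1 and 7 (prior 1/7 each): that locker was opened and seen not to hold the prize — ruled out; weight (1/7)·0 = 0 each.
If it is in locker 2 (prior 1/7): the attendant has 15 equally likely choices, so probability 1/15; weight (1/7)·(1/15) = 1/105.
If it is in any of lockers 3, 4, 5, and 6 (prior 1/7 each): the attendant has 10 equally likely choices, so probability 1/10; weight (1/7)·(1/10) = 1/70 each.
The weights sum to 1/15.
So P(the prize voucher in locker 6 | the attendant opened locker 1 and locker 7) = (1/70) / (1/15) = 3/14.

3/14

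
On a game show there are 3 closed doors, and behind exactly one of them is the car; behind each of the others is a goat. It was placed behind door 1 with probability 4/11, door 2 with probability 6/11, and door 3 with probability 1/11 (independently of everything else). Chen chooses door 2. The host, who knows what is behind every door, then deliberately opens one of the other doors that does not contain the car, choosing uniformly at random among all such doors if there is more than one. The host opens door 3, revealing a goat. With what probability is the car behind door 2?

Condition on the true location of the car.
If it is behind door 1 (prior 4/11): the host has no choice, probability 1; weight (4/11)·1 = 4/11.
If it is behind door 2 (prior 6/11): the host has 2 equally likely choices, so probability 1/2; weight (6/11)·(1/2) = 3/11.
If it is behind door 3 (prior 1/11): the host opened door 3, so this case is ruled out; weight (1/11)·0 = 0.
The weights sum to 7/11.
So P(the car behind door 2 | the host opened door 3) = (3/11) / (7/11) = 3/7.

3/7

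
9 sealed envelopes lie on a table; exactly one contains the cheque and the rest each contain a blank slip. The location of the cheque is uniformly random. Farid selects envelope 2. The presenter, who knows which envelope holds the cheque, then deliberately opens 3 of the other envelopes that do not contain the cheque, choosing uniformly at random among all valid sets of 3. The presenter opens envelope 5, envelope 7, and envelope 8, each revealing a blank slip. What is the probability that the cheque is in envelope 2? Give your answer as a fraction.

1/9

Consider each possible location of the cheque in turn.
If it is in any of envelopes 1, 3, 4, 6, and 9 (prior 1/9 each): the presenter has 35 equally likely choices, so probability 1/35; weight (1/9)·(1/35) = 1/315 each.
If it is in envelope 2 (prior 1/9): the presenter has 56 equally likely choices, so probability 1/56; weight (1/9)·(1/56) = 1/504.
If it is in any of envelopes 5, 7, and 8 (prior 1/9 each): that envelope was opened and seen not to hold the prize — ruled out; weight (1/9)·0 = 0 each.
The weights sum to 1/56.
So P(the cheque in envelope 2 | the presenter opened envelope 5, envelope 7, and envelope 8) = (1/504) / (1/56) = 1/9.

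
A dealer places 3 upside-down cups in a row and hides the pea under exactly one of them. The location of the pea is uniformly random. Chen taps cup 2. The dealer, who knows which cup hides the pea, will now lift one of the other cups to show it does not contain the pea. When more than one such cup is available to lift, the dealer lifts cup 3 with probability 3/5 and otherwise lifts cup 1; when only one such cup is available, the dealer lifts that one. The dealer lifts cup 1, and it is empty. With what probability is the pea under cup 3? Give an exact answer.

Apply Bayes' rule, conditioning on where the pea actually is.
If it is under cup 1 (prior 1/3): the dealer opened cup 1, so this case is ruled out; weight (1/3)·0 = 0.
If it is under cup 2 (prior 1/3): cup 3 is available but not opened, probability 2/5; weight (1/3)·(2/5) = 2/15.
If it is under cup 3 (prior 1/3): only cup 1 is available, probability 1; weight (1/3)·1 = 1/3.
The weights sum to 7/15.
So P(the pea under cup 3 | the dealer opened cup 1) = (1/3) / (7/15) = 5/7.

5/7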